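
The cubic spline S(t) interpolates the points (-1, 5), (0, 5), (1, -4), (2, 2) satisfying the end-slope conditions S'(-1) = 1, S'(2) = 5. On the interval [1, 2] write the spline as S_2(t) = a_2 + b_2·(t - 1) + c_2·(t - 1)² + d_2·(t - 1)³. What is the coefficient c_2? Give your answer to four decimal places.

With σ_i denoting the second derivative at x_i, h_i = 1, 1, 1, and Δ_i = (y_(i+1) − y_i)/h_i = 0, -9, 6:
  1·σ_0 + 4·σ_1 + 1·σ_2 = 6(Δ_1 - Δ_0) = -54
  1·σ_1 + 4·σ_2 + 1·σ_3 = 6(Δ_2 - Δ_1) = 90
Clamped end conditions give two more equations: 2h_0·σ_0 + h_0·σ_1 = 6(Δ_0 - S'(-1)) = -6 and h_2·σ_2 + 2h_2·σ_3 = 6(S'(2) - Δ_2) = -6.
Solving the tridiagonal system: σ_0 = 136/15, σ_1 = -362/15, σ_2 = 502/15, σ_3 = -296/15.
On [1, 2], with S_2(t) = a_2 + b_2·(t - 1) + c_2·(t - 1)² + d_2·(t - 1)³: c_2 = σ_2/2 = 251/15, d_2 = (σ_3 - σ_2)/(6h_2) = -133/15, b_2 = Δ_2 - h_2(2σ_2 + σ_3)/6 = -28/15.

16.7333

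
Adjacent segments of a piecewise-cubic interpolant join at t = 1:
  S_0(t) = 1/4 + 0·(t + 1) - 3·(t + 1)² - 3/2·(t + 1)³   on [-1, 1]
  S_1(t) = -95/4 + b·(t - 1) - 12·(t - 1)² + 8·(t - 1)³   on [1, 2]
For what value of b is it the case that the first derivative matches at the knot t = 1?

-30

S_0'(t) = 0 - 6·(t + 1) - 9/2·(t + 1)², so S_0'(1) = -30. On the right, S_1'(1) = b, so b = -30.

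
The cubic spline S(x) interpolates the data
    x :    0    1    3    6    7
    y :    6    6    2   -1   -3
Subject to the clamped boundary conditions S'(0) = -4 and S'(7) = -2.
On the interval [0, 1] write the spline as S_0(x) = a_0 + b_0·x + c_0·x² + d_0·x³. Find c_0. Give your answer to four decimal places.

7.2838

Let M_i = S''(x_i). Step sizes h_i = 1, 2, 3, 1; slopes of the chords Δ_i = (y_(i+1) - y_i)/h_i = 0, -2, -1, -2.
  1·M_0 + 6·M_1 + 2·M_2 = 6(Δ_1 - Δ_0) = -12
  2·M_1 + 10·M_2 + 3·M_3 = 6(Δ_2 - Δ_1) = 6
  3·M_2 + 8·M_3 + 1·M_4 = 6(Δ_3 - Δ_2) = -6
Clamped end conditions give two more equations: 2h_0·M_0 + h_0·M_1 = 6(Δ_0 - S'(0)) = 24 and h_3·M_3 + 2h_3·M_4 = 6(S'(7) - Δ_3) = 0.
Solving: M_0 = 539/37, M_1 = -190/37, M_2 = 157/74, M_3 = -61/37, M_4 = 61/74.
On [0, 1], with S_0(x) = a_0 + b_0·x + c_0·x² + d_0·x³: c_0 = M_0/2 = 539/74, d_0 = (M_1 - M_0)/(6h_0) = -243/74, b_0 = Δ_0 - h_0(2M_0 + M_1)/6 = -4.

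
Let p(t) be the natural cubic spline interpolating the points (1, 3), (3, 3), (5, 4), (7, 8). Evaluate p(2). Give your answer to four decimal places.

2.9750

With M_i denoting the second derivative at x_i, h_i = 2, 2, 2, and Δ_i = (y_(i+1) − y_i)/h_i = 0, 1/2, 2:
  2·M_0 + 8·M_1 + 2·M_2 = 6(Δ_1 - Δ_0) = 3
  2·M_1 + 8·M_2 + 2·M_3 = 6(Δ_2 - Δ_1) = 9
Natural end conditions: M_0 = M_3 = 0.
Hence M_0 = 0, M_1 = 1/10, M_2 = 11/10, M_3 = 0.
On [1, 3], p(t) = 3 - 1/30·(t - 1) + 0·(t - 1)² + 1/120·(t - 1)³.
With (t - 1) = 1: p(2) = 119/40.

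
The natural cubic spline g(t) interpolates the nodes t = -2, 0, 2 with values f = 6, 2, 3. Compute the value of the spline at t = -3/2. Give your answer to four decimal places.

4.7070

Put M_i = g'' at the i-th knot. Here h = (2, 2) and Δ = (-2, 1/2), so the interior equations h_(i-1)·M_(i-1) + 2(h_(i-1)+h_i)·M_i + h_i·M_(i+1) = 6(Δ_i − Δ_(i-1)) read
  2·M_0 + 8·M_1 + 2·M_2 = 6(Δ_1 - Δ_0) = 15
Natural end conditions: M_0 = M_2 = 0.
Forward elimination and back-substitution give M_0 = 0, M_1 = 15/8, M_2 = 0.
On [-2, 0], g(t) = 6 - 21/8·(t + 2) + 0·(t + 2)² + 5/32·(t + 2)³.
With (t + 2) = 1/2: g(-3/2) = 1205/256.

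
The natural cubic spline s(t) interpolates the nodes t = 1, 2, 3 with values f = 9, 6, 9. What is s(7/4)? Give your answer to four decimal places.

6.2578

Write M_i for s''(x_i). With h_i = 1, 1 and divided differences Δ_i = -3, 3, the continuity of s' gives the tridiagonal system
  1·M_0 + 4·M_1 + 1·M_2 = 6(Δ_1 - Δ_0) = 36
Natural end conditions: M_0 = M_2 = 0.
Solving: M_0 = 0, M_1 = 9, M_2 = 0.
On [1, 2], s(t) = 9 - 9/2·(t - 1) + 0·(t - 1)² + 3/2·(t - 1)³.
With (t - 1) = 3/4: s(7/4) = 801/128.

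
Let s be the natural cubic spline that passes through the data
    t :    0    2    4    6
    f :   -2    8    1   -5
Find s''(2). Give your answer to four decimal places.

-6.9000

Let m_i = s''(x_i). Step sizes h_i = 2, 2, 2; slopes of the chords Δ_i = (y_(i+1) - y_i)/h_i = 5, -7/2, -3.
  2·m_0 + 8·m_1 + 2·m_2 = 6(Δ_1 - Δ_0) = -51
  2·m_1 + 8·m_2 + 2·m_3 = 6(Δ_2 - Δ_1) = 3
Natural end conditions: m_0 = m_3 = 0.
Forward elimination and back-substitution give m_0 = 0, m_1 = -69/10, m_2 = 21/10, m_3 = 0.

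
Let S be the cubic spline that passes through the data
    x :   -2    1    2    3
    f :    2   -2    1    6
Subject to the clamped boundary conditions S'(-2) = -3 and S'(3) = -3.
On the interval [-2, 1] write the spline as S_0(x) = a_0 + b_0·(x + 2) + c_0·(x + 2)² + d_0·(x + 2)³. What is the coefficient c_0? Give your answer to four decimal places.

Write M_i for S''(x_i). With h_i = 3, 1, 1 and divided differences Δ_i = -4/3, 3, 5, the continuity of S' gives the tridiagonal system
  3·M_0 + 8·M_1 + 1·M_2 = 6(Δ_1 - Δ_0) = 26
  1·M_1 + 4·M_2 + 1·M_3 = 6(Δ_2 - Δ_1) = 12
Clamped end conditions give two more equations: 2h_0·M_0 + h_0·M_1 = 6(Δ_0 - S'(-2)) = 10 and h_2·M_2 + 2h_2·M_3 = 6(S'(3) - Δ_2) = -48.
Forward elimination and back-substitution give M_0 = 70/87, M_1 = 50/29, M_2 = 284/29, M_3 = -838/29.
On [-2, 1], with S_0(x) = a_0 + b_0·(x + 2) + c_0·(x + 2)² + d_0·(x + 2)³: c_0 = M_0/2 = 35/87, d_0 = (M_1 - M_0)/(6h_0) = 40/783, b_0 = Δ_0 - h_0(2M_0 + M_1)/6 = -3.

0.4023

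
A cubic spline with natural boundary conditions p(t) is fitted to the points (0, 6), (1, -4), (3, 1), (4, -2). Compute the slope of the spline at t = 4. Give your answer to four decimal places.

-4.8125

Put M_i = p'' at the i-th knot. Here h = (1, 2, 1) and Δ = (-10, 5/2, -3), so the interior equations h_(i-1)·M_(i-1) + 2(h_(i-1)+h_i)·M_i + h_i·M_(i+1) = 6(Δ_i − Δ_(i-1)) read
  1·M_0 + 6·M_1 + 2·M_2 = 6(Δ_1 - Δ_0) = 75
  2·M_1 + 6·M_2 + 1·M_3 = 6(Δ_2 - Δ_1) = -33
Natural end conditions: M_0 = M_3 = 0.
Forward elimination and back-substitution give M_0 = 0, M_1 = 129/8, M_2 = -87/8, M_3 = 0.
On [3, 4], p'(t) = b_2 + 2c_2·(t - 3) + 3d_2·(t - 3)² with b_2 = Δ_2 - h_2(2M_2 + M_3)/6 = 5/8, c_2 = M_2/2 = -87/16, d_2 = (M_3 - M_2)/(6h_2) = 29/16. So p'(4) = -77/16.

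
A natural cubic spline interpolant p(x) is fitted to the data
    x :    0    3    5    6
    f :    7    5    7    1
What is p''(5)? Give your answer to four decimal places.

With M_i denoting the second derivative at x_i, h_i = 3, 2, 1, and Δ_i = (y_(i+1) − y_i)/h_i = -2/3, 1, -6:
  3·M_0 + 10·M_1 + 2·M_2 = 6(Δ_1 - Δ_0) = 10
  2·M_1 + 6·M_2 + 1·M_3 = 6(Δ_2 - Δ_1) = -42
Natural end conditions: M_0 = M_3 = 0.
Hence M_0 = 0, M_1 = 18/7, M_2 = -55/7, M_3 = 0.

-7.8571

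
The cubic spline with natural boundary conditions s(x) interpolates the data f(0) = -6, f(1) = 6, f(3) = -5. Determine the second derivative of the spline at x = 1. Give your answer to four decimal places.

-17.5000

With σ_i denoting the second derivative at x_i, h_i = 1, 2, and Δ_i = (y_(i+1) − y_i)/h_i = 12, -11/2:
  1·σ_0 + 6·σ_1 + 2·σ_2 = 6(Δ_1 - Δ_0) = -105
Natural end conditions: σ_0 = σ_2 = 0.
Forward elimination and back-substitution give σ_0 = 0, σ_1 = -35/2, σ_2 = 0.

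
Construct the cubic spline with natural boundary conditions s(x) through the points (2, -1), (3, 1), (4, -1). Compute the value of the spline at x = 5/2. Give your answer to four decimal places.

0.3750

Let m_i = s''(x_i). Step sizes h_i = 1, 1; slopes of the chords Δ_i = (y_(i+1) - y_i)/h_i = 2, -2.
  1·m_0 + 4·m_1 + 1·m_2 = 6(Δ_1 - Δ_0) = -24
Natural end conditions: m_0 = m_2 = 0.
Hence m_0 = 0, m_1 = -6, m_2 = 0.
On [2, 3], s(x) = -1 + 3·(x - 2) + 0·(x - 2)² - 1·(x - 2)³.
With (x - 2) = 1/2: s(5/2) = 3/8.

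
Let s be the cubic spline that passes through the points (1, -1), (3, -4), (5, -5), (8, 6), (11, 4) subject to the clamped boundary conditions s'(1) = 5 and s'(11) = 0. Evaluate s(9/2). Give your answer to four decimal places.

With σ_i denoting the second derivative at x_i, h_i = 2, 2, 3, 3, and Δ_i = (y_(i+1) − y_i)/h_i = -3/2, -1/2, 11/3, -2/3:
  2·σ_0 + 8·σ_1 + 2·σ_2 = 6(Δ_1 - Δ_0) = 6
  2·σ_1 + 10·σ_2 + 3·σ_3 = 6(Δ_2 - Δ_1) = 25
  3·σ_2 + 12·σ_3 + 3·σ_4 = 6(Δ_3 - Δ_2) = -26
Clamped end conditions give two more equations: 2h_0·σ_0 + h_0·σ_1 = 6(Δ_0 - s'(1)) = -39 and h_3·σ_3 + 2h_3·σ_4 = 6(s'(11) - Δ_3) = 4.
Solving: σ_0 = -78/7, σ_1 = 39/14, σ_2 = 3, σ_3 = -74/21, σ_4 = 17/7.
On [3, 5], s(t) = -4 - 47/14·(t - 3) + 39/28·(t - 3)² + 1/56·(t - 3)³.
With (t - 3) = 3/2: s(9/2) = -2617/448.

-5.8415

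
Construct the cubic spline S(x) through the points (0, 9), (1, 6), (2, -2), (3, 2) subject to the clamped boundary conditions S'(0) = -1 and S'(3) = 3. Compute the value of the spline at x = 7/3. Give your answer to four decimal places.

With m_i denoting the second derivative at x_i, h_i = 1, 1, 1, and Δ_i = (y_(i+1) − y_i)/h_i = -3, -8, 4:
  1·m_0 + 4·m_1 + 1·m_2 = 6(Δ_1 - Δ_0) = -30
  1·m_1 + 4·m_2 + 1·m_3 = 6(Δ_2 - Δ_1) = 72
Clamped end conditions give two more equations: 2h_0·m_0 + h_0·m_1 = 6(Δ_0 - S'(0)) = -12 and h_2·m_2 + 2h_2·m_3 = 6(S'(3) - Δ_2) = -6.
Hence m_0 = 16/15, m_1 = -212/15, m_2 = 382/15, m_3 = -236/15.
On [2, 3], S(x) = -2 - 28/15·(x - 2) + 191/15·(x - 2)² - 103/15·(x - 2)³.
With (x - 2) = 1/3: S(7/3) = -592/405.

-1.4617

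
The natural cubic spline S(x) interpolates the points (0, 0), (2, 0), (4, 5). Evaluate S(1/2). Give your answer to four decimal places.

Let M_i = S''(x_i). Step sizes h_i = 2, 2; slopes of the chords Δ_i = (y_(i+1) - y_i)/h_i = 0, 5/2.
  2·M_0 + 8·M_1 + 2·M_2 = 6(Δ_1 - Δ_0) = 15
Natural end conditions: M_0 = M_2 = 0.
Forward elimination and back-substitution give M_0 = 0, M_1 = 15/8, M_2 = 0.
On [0, 2], S(x) = 0 - 5/8·x + 0·x² + 5/32·x³.
With x = 1/2: S(1/2) = -75/256.

-0.2930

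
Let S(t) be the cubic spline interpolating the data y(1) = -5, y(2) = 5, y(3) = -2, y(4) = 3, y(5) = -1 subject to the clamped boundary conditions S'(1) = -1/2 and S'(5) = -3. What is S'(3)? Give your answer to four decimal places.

Write M_i for S''(x_i). With h_i = 1, 1, 1, 1 and divided differences Δ_i = 10, -7, 5, -4, the continuity of S' gives the tridiagonal system
  1·M_0 + 4·M_1 + 1·M_2 = 6(Δ_1 - Δ_0) = -102
  1·M_1 + 4·M_2 + 1·M_3 = 6(Δ_2 - Δ_1) = 72
  1·M_2 + 4·M_3 + 1·M_4 = 6(Δ_3 - Δ_2) = -54
Clamped end conditions give two more equations: 2h_0·M_0 + h_0·M_1 = 6(Δ_0 - S'(1)) = 63 and h_3·M_3 + 2h_3·M_4 = 6(S'(5) - Δ_3) = 6.
Hence M_0 = 3127/56, M_1 = -1363/28, M_2 = 295/8, M_3 = -751/28, M_4 = 919/56.
On [3, 4], S'(t) = b_2 + 2c_2·(t - 3) + 3d_2·(t - 3)² with b_2 = Δ_2 - h_2(2M_2 + M_3)/6 = -79/28, c_2 = M_2/2 = 295/16, d_2 = (M_3 - M_2)/(6h_2) = -1189/112. So S'(3) = -79/28.

-2.8214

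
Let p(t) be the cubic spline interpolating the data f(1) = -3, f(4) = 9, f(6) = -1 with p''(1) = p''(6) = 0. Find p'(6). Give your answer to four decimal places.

With m_i denoting the second derivative at x_i, h_i = 3, 2, and Δ_i = (y_(i+1) − y_i)/h_i = 4, -5:
  3·m_0 + 10·m_1 + 2·m_2 = 6(Δ_1 - Δ_0) = -54
Natural end conditions: m_0 = m_2 = 0.
Solving: m_0 = 0, m_1 = -27/5, m_2 = 0.
On [4, 6], p'(t) = b_1 + 2c_1·(t - 4) + 3d_1·(t - 4)² with b_1 = Δ_1 - h_1(2m_1 + m_2)/6 = -7/5, c_1 = m_1/2 = -27/10, d_1 = (m_2 - m_1)/(6h_1) = 9/20. So p'(6) = -34/5.

-6.8000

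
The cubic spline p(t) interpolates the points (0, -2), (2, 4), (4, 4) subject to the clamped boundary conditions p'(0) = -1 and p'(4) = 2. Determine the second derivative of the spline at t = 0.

9

Let M_i = p''(x_i). Step sizes h_i = 2, 2; slopes of the chords Δ_i = (y_(i+1) - y_i)/h_i = 3, 0.
  2·M_0 + 8·M_1 + 2·M_2 = 6(Δ_1 - Δ_0) = -18
Clamped end conditions give two more equations: 2h_0·M_0 + h_0·M_1 = 6(Δ_0 - p'(0)) = 24 and h_1·M_1 + 2h_1·M_2 = 6(p'(4) - Δ_1) = 12.
Forward elimination and back-substitution give M_0 = 9, M_1 = -6, M_2 = 6.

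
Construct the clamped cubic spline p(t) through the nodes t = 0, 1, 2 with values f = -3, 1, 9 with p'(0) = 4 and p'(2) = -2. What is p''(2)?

-39

Put M_i = p'' at the i-th knot. Here h = (1, 1) and Δ = (4, 8), so the interior equations h_(i-1)·M_(i-1) + 2(h_(i-1)+h_i)·M_i + h_i·M_(i+1) = 6(Δ_i − Δ_(i-1)) read
  1·M_0 + 4·M_1 + 1·M_2 = 6(Δ_1 - Δ_0) = 24
Clamped end conditions give two more equations: 2h_0·M_0 + h_0·M_1 = 6(Δ_0 - p'(0)) = 0 and h_1·M_1 + 2h_1·M_2 = 6(p'(2) - Δ_1) = -60.
Solving: M_0 = -9, M_1 = 18, M_2 = -39.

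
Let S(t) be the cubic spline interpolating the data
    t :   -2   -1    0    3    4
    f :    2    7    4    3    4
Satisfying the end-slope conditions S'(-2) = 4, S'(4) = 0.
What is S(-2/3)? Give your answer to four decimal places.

With σ_i denoting the second derivative at x_i, h_i = 1, 1, 3, 1, and Δ_i = (y_(i+1) − y_i)/h_i = 5, -3, -1/3, 1:
  1·σ_0 + 4·σ_1 + 1·σ_2 = 6(Δ_1 - Δ_0) = -48
  1·σ_1 + 8·σ_2 + 3·σ_3 = 6(Δ_2 - Δ_1) = 16
  3·σ_2 + 8·σ_3 + 1·σ_4 = 6(Δ_3 - Δ_2) = 8
Clamped end conditions give two more equations: 2h_0·σ_0 + h_0·σ_1 = 6(Δ_0 - S'(-2)) = 6 and h_3·σ_3 + 2h_3·σ_4 = 6(S'(4) - Δ_3) = -6.
Solving the tridiagonal system: σ_0 = 619/57, σ_1 = -896/57, σ_2 = 229/57, σ_3 = -8/57, σ_4 = -167/57.
On [-1, 0], S(t) = 7 + 179/114·(t + 1) - 448/57·(t + 1)² + 125/38·(t + 1)³.
With (t + 1) = 1/3: S(-2/3) = 386/57.

6.7719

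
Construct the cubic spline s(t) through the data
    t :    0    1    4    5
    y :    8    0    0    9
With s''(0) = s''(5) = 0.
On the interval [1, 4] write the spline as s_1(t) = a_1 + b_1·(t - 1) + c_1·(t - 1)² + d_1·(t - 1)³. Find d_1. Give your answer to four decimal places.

0.0667

With σ_i denoting the second derivative at x_i, h_i = 1, 3, 1, and Δ_i = (y_(i+1) − y_i)/h_i = -8, 0, 9:
  1·σ_0 + 8·σ_1 + 3·σ_2 = 6(Δ_1 - Δ_0) = 48
  3·σ_1 + 8·σ_2 + 1·σ_3 = 6(Δ_2 - Δ_1) = 54
Natural end conditions: σ_0 = σ_3 = 0.
Forward elimination and back-substitution give σ_0 = 0, σ_1 = 222/55, σ_2 = 288/55, σ_3 = 0.
On [1, 4], with s_1(t) = a_1 + b_1·(t - 1) + c_1·(t - 1)² + d_1·(t - 1)³: c_1 = σ_1/2 = 111/55, d_1 = (σ_2 - σ_1)/(6h_1) = 1/15, b_1 = Δ_1 - h_1(2σ_1 + σ_2)/6 = -366/55.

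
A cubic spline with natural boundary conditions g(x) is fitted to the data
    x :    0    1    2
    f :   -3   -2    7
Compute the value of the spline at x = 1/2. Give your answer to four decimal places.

-3.2500

Put σ_i = g'' at the i-th knot. Here h = (1, 1) and Δ = (1, 9), so the interior equations h_(i-1)·σ_(i-1) + 2(h_(i-1)+h_i)·σ_i + h_i·σ_(i+1) = 6(Δ_i − Δ_(i-1)) read
  1·σ_0 + 4·σ_1 + 1·σ_2 = 6(Δ_1 - Δ_0) = 48
Natural end conditions: σ_0 = σ_2 = 0.
Solving the tridiagonal system: σ_0 = 0, σ_1 = 12, σ_2 = 0.
On [0, 1], g(x) = -3 - 1·x + 0·x² + 2·x³.
With x = 1/2: g(1/2) = -13/4.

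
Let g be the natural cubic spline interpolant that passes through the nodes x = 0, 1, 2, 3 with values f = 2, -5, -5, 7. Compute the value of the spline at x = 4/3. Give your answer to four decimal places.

-6.2049

Write σ_i for g''(x_i). With h_i = 1, 1, 1 and divided differences Δ_i = -7, 0, 12, the continuity of g' gives the tridiagonal system
  1·σ_0 + 4·σ_1 + 1·σ_2 = 6(Δ_1 - Δ_0) = 42
  1·σ_1 + 4·σ_2 + 1·σ_3 = 6(Δ_2 - Δ_1) = 72
Natural end conditions: σ_0 = σ_3 = 0.
Forward elimination and back-substitution give σ_0 = 0, σ_1 = 32/5, σ_2 = 82/5, σ_3 = 0.
On [1, 2], g(x) = -5 - 73/15·(x - 1) + 16/5·(x - 1)² + 5/3·(x - 1)³.
With (x - 1) = 1/3: g(4/3) = -2513/405.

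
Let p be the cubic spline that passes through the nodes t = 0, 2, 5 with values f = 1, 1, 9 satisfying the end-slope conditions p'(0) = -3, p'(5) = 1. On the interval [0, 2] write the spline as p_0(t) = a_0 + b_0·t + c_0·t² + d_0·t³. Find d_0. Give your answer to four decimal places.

Write m_i for p''(x_i). With h_i = 2, 3 and divided differences Δ_i = 0, 8/3, the continuity of p' gives the tridiagonal system
  2·m_0 + 10·m_1 + 3·m_2 = 6(Δ_1 - Δ_0) = 16
Clamped end conditions give two more equations: 2h_0·m_0 + h_0·m_1 = 6(Δ_0 - p'(0)) = 18 and h_1·m_1 + 2h_1·m_2 = 6(p'(5) - Δ_1) = -10.
Solving the tridiagonal system: m_0 = 37/10, m_1 = 8/5, m_2 = -37/15.
On [0, 2], with p_0(t) = a_0 + b_0·t + c_0·t² + d_0·t³: c_0 = m_0/2 = 37/20, d_0 = (m_1 - m_0)/(6h_0) = -7/40, b_0 = Δ_0 - h_0(2m_0 + m_1)/6 = -3.

-0.1750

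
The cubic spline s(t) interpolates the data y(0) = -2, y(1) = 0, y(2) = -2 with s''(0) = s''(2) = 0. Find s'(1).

With σ_i denoting the second derivative at x_i, h_i = 1, 1, and Δ_i = (y_(i+1) − y_i)/h_i = 2, -2:
  1·σ_0 + 4·σ_1 + 1·σ_2 = 6(Δ_1 - Δ_0) = -24
Natural end conditions: σ_0 = σ_2 = 0.
Solving: σ_0 = 0, σ_1 = -6, σ_2 = 0.
On [1, 2], s'(t) = b_1 + 2c_1·(t - 1) + 3d_1·(t - 1)² with b_1 = Δ_1 - h_1(2σ_1 + σ_2)/6 = 0, c_1 = σ_1/2 = -3, d_1 = (σ_2 - σ_1)/(6h_1) = 1. So s'(1) = 0.

0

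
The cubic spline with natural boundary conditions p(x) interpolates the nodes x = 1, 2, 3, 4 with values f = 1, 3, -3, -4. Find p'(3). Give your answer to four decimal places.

Put M_i = p'' at the i-th knot. Here h = (1, 1, 1) and Δ = (2, -6, -1), so the interior equations h_(i-1)·M_(i-1) + 2(h_(i-1)+h_i)·M_i + h_i·M_(i+1) = 6(Δ_i − Δ_(i-1)) read
  1·M_0 + 4·M_1 + 1·M_2 = 6(Δ_1 - Δ_0) = -48
  1·M_1 + 4·M_2 + 1·M_3 = 6(Δ_2 - Δ_1) = 30
Natural end conditions: M_0 = M_3 = 0.
Hence M_0 = 0, M_1 = -74/5, M_2 = 56/5, M_3 = 0.
On [3, 4], p'(x) = b_2 + 2c_2·(x - 3) + 3d_2·(x - 3)² with b_2 = Δ_2 - h_2(2M_2 + M_3)/6 = -71/15, c_2 = M_2/2 = 28/5, d_2 = (M_3 - M_2)/(6h_2) = -28/15. So p'(3) = -71/15.

-4.7333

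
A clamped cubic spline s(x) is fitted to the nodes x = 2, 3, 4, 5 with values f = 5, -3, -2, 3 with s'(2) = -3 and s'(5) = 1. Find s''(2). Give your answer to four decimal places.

Let m_i = s''(x_i). Step sizes h_i = 1, 1, 1; slopes of the chords Δ_i = (y_(i+1) - y_i)/h_i = -8, 1, 5.
  1·m_0 + 4·m_1 + 1·m_2 = 6(Δ_1 - Δ_0) = 54
  1·m_1 + 4·m_2 + 1·m_3 = 6(Δ_2 - Δ_1) = 24
Clamped end conditions give two more equations: 2h_0·m_0 + h_0·m_1 = 6(Δ_0 - s'(2)) = -30 and h_2·m_2 + 2h_2·m_3 = 6(s'(5) - Δ_2) = -24.
Solving the tridiagonal system: m_0 = -362/15, m_1 = 274/15, m_2 = 76/15, m_3 = -218/15.

-24.1333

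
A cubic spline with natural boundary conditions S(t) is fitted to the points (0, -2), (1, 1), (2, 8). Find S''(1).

Let σ_i = S''(x_i). Step sizes h_i = 1, 1; slopes of the chords Δ_i = (y_(i+1) - y_i)/h_i = 3, 7.
  1·σ_0 + 4·σ_1 + 1·σ_2 = 6(Δ_1 - Δ_0) = 24
Natural end conditions: σ_0 = σ_2 = 0.
Hence σ_0 = 0, σ_1 = 6, σ_2 = 0.

6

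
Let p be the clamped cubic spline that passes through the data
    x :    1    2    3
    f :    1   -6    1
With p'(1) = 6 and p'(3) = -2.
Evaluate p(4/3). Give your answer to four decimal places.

With M_i denoting the second derivative at x_i, h_i = 1, 1, and Δ_i = (y_(i+1) − y_i)/h_i = -7, 7:
  1·M_0 + 4·M_1 + 1·M_2 = 6(Δ_1 - Δ_0) = 84
Clamped end conditions give two more equations: 2h_0·M_0 + h_0·M_1 = 6(Δ_0 - p'(1)) = -78 and h_1·M_1 + 2h_1·M_2 = 6(p'(3) - Δ_1) = -54.
Hence M_0 = -64, M_1 = 50, M_2 = -52.
On [1, 2], p(x) = 1 + 6·(x - 1) - 32·(x - 1)² + 19·(x - 1)³.
With (x - 1) = 1/3: p(4/3) = 4/27.

0.1481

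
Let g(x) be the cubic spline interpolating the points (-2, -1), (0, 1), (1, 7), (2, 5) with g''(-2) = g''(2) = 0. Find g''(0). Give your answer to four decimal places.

7.3043

With m_i denoting the second derivative at x_i, h_i = 2, 1, 1, and Δ_i = (y_(i+1) − y_i)/h_i = 1, 6, -2:
  2·m_0 + 6·m_1 + 1·m_2 = 6(Δ_1 - Δ_0) = 30
  1·m_1 + 4·m_2 + 1·m_3 = 6(Δ_2 - Δ_1) = -48
Natural end conditions: m_0 = m_3 = 0.
Hence m_0 = 0, m_1 = 168/23, m_2 = -318/23, m_3 = 0.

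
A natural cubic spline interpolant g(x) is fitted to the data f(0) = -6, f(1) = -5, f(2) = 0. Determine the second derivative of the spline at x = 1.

Write m_i for g''(x_i). With h_i = 1, 1 and divided differences Δ_i = 1, 5, the continuity of g' gives the tridiagonal system
  1·m_0 + 4·m_1 + 1·m_2 = 6(Δ_1 - Δ_0) = 24
Natural end conditions: m_0 = m_2 = 0.
Solving the tridiagonal system: m_0 = 0, m_1 = 6, m_2 = 0.

6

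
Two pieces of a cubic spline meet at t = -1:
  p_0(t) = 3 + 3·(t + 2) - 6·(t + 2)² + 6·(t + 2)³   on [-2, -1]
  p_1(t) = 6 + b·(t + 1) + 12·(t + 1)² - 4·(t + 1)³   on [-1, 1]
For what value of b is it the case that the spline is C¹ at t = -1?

9

p_0'(t) = 3 - 12·(t + 2) + 18·(t + 2)², so p_0'(-1) = 9. On the right, p_1'(-1) = b, so b = 9.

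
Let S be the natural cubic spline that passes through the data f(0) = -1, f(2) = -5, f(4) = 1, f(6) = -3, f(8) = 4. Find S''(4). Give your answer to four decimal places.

Let M_i = S''(x_i). Step sizes h_i = 2, 2, 2, 2; slopes of the chords Δ_i = (y_(i+1) - y_i)/h_i = -2, 3, -2, 7/2.
  2·M_0 + 8·M_1 + 2·M_2 = 6(Δ_1 - Δ_0) = 30
  2·M_1 + 8·M_2 + 2·M_3 = 6(Δ_2 - Δ_1) = -30
  2·M_2 + 8·M_3 + 2·M_4 = 6(Δ_3 - Δ_2) = 33
Natural end conditions: M_0 = M_4 = 0.
Solving: M_0 = 0, M_1 = 603/112, M_2 = -183/28, M_3 = 645/112, M_4 = 0.

-6.5357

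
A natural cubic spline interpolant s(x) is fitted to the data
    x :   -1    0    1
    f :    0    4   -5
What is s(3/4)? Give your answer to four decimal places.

-1.9883

With M_i denoting the second derivative at x_i, h_i = 1, 1, and Δ_i = (y_(i+1) − y_i)/h_i = 4, -9:
  1·M_0 + 4·M_1 + 1·M_2 = 6(Δ_1 - Δ_0) = -78
Natural end conditions: M_0 = M_2 = 0.
Solving the tridiagonal system: M_0 = 0, M_1 = -39/2, M_2 = 0.
On [0, 1], s(x) = 4 - 5/2·x - 39/4·x² + 13/4·x³.
With x = 3/4: s(3/4) = -509/256.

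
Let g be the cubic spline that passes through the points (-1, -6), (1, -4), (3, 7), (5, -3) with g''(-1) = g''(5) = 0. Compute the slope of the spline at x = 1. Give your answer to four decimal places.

With M_i denoting the second derivative at x_i, h_i = 2, 2, 2, and Δ_i = (y_(i+1) − y_i)/h_i = 1, 11/2, -5:
  2·M_0 + 8·M_1 + 2·M_2 = 6(Δ_1 - Δ_0) = 27
  2·M_1 + 8·M_2 + 2·M_3 = 6(Δ_2 - Δ_1) = -63
Natural end conditions: M_0 = M_3 = 0.
Solving: M_0 = 0, M_1 = 57/10, M_2 = -93/10, M_3 = 0.
On [1, 3], g'(x) = b_1 + 2c_1·(x - 1) + 3d_1·(x - 1)² with b_1 = Δ_1 - h_1(2M_1 + M_2)/6 = 24/5, c_1 = M_1/2 = 57/20, d_1 = (M_2 - M_1)/(6h_1) = -5/4. So g'(1) = 24/5.

4.8000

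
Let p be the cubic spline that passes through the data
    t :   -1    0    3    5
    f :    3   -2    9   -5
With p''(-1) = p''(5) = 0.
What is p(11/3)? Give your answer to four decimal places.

6.6564

With σ_i denoting the second derivative at x_i, h_i = 1, 3, 2, and Δ_i = (y_(i+1) − y_i)/h_i = -5, 11/3, -7:
  1·σ_0 + 8·σ_1 + 3·σ_2 = 6(Δ_1 - Δ_0) = 52
  3·σ_1 + 10·σ_2 + 2·σ_3 = 6(Δ_2 - Δ_1) = -64
Natural end conditions: σ_0 = σ_3 = 0.
Hence σ_0 = 0, σ_1 = 712/71, σ_2 = -668/71, σ_3 = 0.
On [3, 5], p(t) = 9 - 155/213·(t - 3) - 334/71·(t - 3)² + 167/213·(t - 3)³.
With (t - 3) = 2/3: p(11/3) = 38281/5751.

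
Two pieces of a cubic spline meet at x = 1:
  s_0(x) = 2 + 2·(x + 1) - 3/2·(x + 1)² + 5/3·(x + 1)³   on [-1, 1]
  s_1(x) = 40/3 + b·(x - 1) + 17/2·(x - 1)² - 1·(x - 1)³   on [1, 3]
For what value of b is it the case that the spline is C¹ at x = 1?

16

s_0'(x) = 2 - 3·(x + 1) + 5·(x + 1)², so s_0'(1) = 16. On the right, s_1'(1) = b, so b = 16.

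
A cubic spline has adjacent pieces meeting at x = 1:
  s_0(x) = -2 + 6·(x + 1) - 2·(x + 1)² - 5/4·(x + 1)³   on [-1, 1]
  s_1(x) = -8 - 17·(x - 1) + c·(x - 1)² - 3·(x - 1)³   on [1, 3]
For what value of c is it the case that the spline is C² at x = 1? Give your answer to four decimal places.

-9.5000

s_0''(x) = -4 - 15/2·(x + 1), so s_0''(1) = -19. On the right, s_1''(1) = 2c, so c = -19/2.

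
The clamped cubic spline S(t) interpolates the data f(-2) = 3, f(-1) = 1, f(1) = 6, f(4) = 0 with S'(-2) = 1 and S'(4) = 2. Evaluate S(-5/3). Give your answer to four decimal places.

2.7225

Let m_i = S''(x_i). Step sizes h_i = 1, 2, 3; slopes of the chords Δ_i = (y_(i+1) - y_i)/h_i = -2, 5/2, -2.
  1·m_0 + 6·m_1 + 2·m_2 = 6(Δ_1 - Δ_0) = 27
  2·m_1 + 10·m_2 + 3·m_3 = 6(Δ_2 - Δ_1) = -27
Clamped end conditions give two more equations: 2h_0·m_0 + h_0·m_1 = 6(Δ_0 - S'(-2)) = -18 and h_2·m_2 + 2h_2·m_3 = 6(S'(4) - Δ_2) = 24.
Forward elimination and back-substitution give m_0 = -769/57, m_1 = 512/57, m_2 = -382/57, m_3 = 419/57.
On [-2, -1], S(t) = 3 + 1·(t + 2) - 769/114·(t + 2)² + 427/114·(t + 2)³.
With (t + 2) = 1/3: S(-5/3) = 4190/1539.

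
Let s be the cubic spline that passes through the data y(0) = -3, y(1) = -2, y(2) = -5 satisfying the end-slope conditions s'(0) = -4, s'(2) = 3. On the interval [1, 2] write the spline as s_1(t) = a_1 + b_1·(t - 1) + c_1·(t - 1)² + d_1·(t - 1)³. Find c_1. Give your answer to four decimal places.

Let M_i = s''(x_i). Step sizes h_i = 1, 1; slopes of the chords Δ_i = (y_(i+1) - y_i)/h_i = 1, -3.
  1·M_0 + 4·M_1 + 1·M_2 = 6(Δ_1 - Δ_0) = -24
Clamped end conditions give two more equations: 2h_0·M_0 + h_0·M_1 = 6(Δ_0 - s'(0)) = 30 and h_1·M_1 + 2h_1·M_2 = 6(s'(2) - Δ_1) = 36.
Solving: M_0 = 49/2, M_1 = -19, M_2 = 55/2.
On [1, 2], with s_1(t) = a_1 + b_1·(t - 1) + c_1·(t - 1)² + d_1·(t - 1)³: c_1 = M_1/2 = -19/2, d_1 = (M_2 - M_1)/(6h_1) = 31/4, b_1 = Δ_1 - h_1(2M_1 + M_2)/6 = -5/4.

-9.5000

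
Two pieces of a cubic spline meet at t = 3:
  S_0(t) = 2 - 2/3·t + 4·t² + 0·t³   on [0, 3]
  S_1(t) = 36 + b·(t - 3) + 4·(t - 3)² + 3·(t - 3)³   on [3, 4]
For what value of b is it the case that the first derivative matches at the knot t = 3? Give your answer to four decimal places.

23.3333

S_0'(t) = -2/3 + 8·t + 0·t², so S_0'(3) = 70/3. On the right, S_1'(3) = b, so b = 70/3.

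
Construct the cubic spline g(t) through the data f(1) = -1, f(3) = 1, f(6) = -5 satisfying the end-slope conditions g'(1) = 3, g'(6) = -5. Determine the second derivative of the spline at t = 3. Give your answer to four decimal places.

Put m_i = g'' at the i-th knot. Here h = (2, 3) and Δ = (1, -2), so the interior equations h_(i-1)·m_(i-1) + 2(h_(i-1)+h_i)·m_i + h_i·m_(i+1) = 6(Δ_i − Δ_(i-1)) read
  2·m_0 + 10·m_1 + 3·m_2 = 6(Δ_1 - Δ_0) = -18
Clamped end conditions give two more equations: 2h_0·m_0 + h_0·m_1 = 6(Δ_0 - g'(1)) = -12 and h_1·m_1 + 2h_1·m_2 = 6(g'(6) - Δ_1) = -18.
Forward elimination and back-substitution give m_0 = -14/5, m_1 = -2/5, m_2 = -14/5.

-0.4000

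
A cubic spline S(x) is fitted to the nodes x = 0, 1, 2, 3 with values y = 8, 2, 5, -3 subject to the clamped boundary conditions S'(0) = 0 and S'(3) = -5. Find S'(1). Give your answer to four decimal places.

-1.7333

Put M_i = S'' at the i-th knot. Here h = (1, 1, 1) and Δ = (-6, 3, -8), so the interior equations h_(i-1)·M_(i-1) + 2(h_(i-1)+h_i)·M_i + h_i·M_(i+1) = 6(Δ_i − Δ_(i-1)) read
  1·M_0 + 4·M_1 + 1·M_2 = 6(Δ_1 - Δ_0) = 54
  1·M_1 + 4·M_2 + 1·M_3 = 6(Δ_2 - Δ_1) = -66
Clamped end conditions give two more equations: 2h_0·M_0 + h_0·M_1 = 6(Δ_0 - S'(0)) = -36 and h_2·M_2 + 2h_2·M_3 = 6(S'(3) - Δ_2) = 18.
Solving: M_0 = -488/15, M_1 = 436/15, M_2 = -446/15, M_3 = 358/15.
On [1, 2], S'(x) = b_1 + 2c_1·(x - 1) + 3d_1·(x - 1)² with b_1 = Δ_1 - h_1(2M_1 + M_2)/6 = -26/15, c_1 = M_1/2 = 218/15, d_1 = (M_2 - M_1)/(6h_1) = -49/5. So S'(1) = -26/15.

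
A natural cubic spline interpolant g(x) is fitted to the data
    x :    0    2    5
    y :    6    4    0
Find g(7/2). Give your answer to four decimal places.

2.1125

Put M_i = g'' at the i-th knot. Here h = (2, 3) and Δ = (-1, -4/3), so the interior equations h_(i-1)·M_(i-1) + 2(h_(i-1)+h_i)·M_i + h_i·M_(i+1) = 6(Δ_i − Δ_(i-1)) read
  2·M_0 + 10·M_1 + 3·M_2 = 6(Δ_1 - Δ_0) = -2
Natural end conditions: M_0 = M_2 = 0.
Forward elimination and back-substitution give M_0 = 0, M_1 = -1/5, M_2 = 0.
On [2, 5], g(x) = 4 - 17/15·(x - 2) - 1/10·(x - 2)² + 1/90·(x - 2)³.
With (x - 2) = 3/2: g(7/2) = 169/80.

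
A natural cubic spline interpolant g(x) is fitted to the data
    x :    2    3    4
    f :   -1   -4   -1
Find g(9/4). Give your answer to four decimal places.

Put σ_i = g'' at the i-th knot. Here h = (1, 1) and Δ = (-3, 3), so the interior equations h_(i-1)·σ_(i-1) + 2(h_(i-1)+h_i)·σ_i + h_i·σ_(i+1) = 6(Δ_i − Δ_(i-1)) read
  1·σ_0 + 4·σ_1 + 1·σ_2 = 6(Δ_1 - Δ_0) = 36
Natural end conditions: σ_0 = σ_2 = 0.
Solving the tridiagonal system: σ_0 = 0, σ_1 = 9, σ_2 = 0.
On [2, 3], g(x) = -1 - 9/2·(x - 2) + 0·(x - 2)² + 3/2·(x - 2)³.
With (x - 2) = 1/4: g(9/4) = -269/128.

-2.1016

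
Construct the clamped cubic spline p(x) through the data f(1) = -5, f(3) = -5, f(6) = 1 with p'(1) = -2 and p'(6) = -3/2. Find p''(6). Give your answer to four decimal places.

Put M_i = p'' at the i-th knot. Here h = (2, 3) and Δ = (0, 2), so the interior equations h_(i-1)·M_(i-1) + 2(h_(i-1)+h_i)·M_i + h_i·M_(i+1) = 6(Δ_i − Δ_(i-1)) read
  2·M_0 + 10·M_1 + 3·M_2 = 6(Δ_1 - Δ_0) = 12
Clamped end conditions give two more equations: 2h_0·M_0 + h_0·M_1 = 6(Δ_0 - p'(1)) = 12 and h_1·M_1 + 2h_1·M_2 = 6(p'(6) - Δ_1) = -21.
Solving: M_0 = 19/10, M_1 = 11/5, M_2 = -23/5.

-4.6000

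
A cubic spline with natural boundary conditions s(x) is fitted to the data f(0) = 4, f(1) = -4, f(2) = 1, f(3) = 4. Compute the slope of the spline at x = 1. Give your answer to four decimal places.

Write M_i for s''(x_i). With h_i = 1, 1, 1 and divided differences Δ_i = -8, 5, 3, the continuity of s' gives the tridiagonal system
  1·M_0 + 4·M_1 + 1·M_2 = 6(Δ_1 - Δ_0) = 78
  1·M_1 + 4·M_2 + 1·M_3 = 6(Δ_2 - Δ_1) = -12
Natural end conditions: M_0 = M_3 = 0.
Solving: M_0 = 0, M_1 = 108/5, M_2 = -42/5, M_3 = 0.
On [1, 2], s'(x) = b_1 + 2c_1·(x - 1) + 3d_1·(x - 1)² with b_1 = Δ_1 - h_1(2M_1 + M_2)/6 = -4/5, c_1 = M_1/2 = 54/5, d_1 = (M_2 - M_1)/(6h_1) = -5. So s'(1) = -4/5.

-0.8000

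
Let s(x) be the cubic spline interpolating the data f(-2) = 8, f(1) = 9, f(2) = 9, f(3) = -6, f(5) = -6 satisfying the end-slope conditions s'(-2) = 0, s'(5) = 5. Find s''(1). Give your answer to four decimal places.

3.9494

With σ_i denoting the second derivative at x_i, h_i = 3, 1, 1, 2, and Δ_i = (y_(i+1) − y_i)/h_i = 1/3, 0, -15, 0:
  3·σ_0 + 8·σ_1 + 1·σ_2 = 6(Δ_1 - Δ_0) = -2
  1·σ_1 + 4·σ_2 + 1·σ_3 = 6(Δ_2 - Δ_1) = -90
  1·σ_2 + 6·σ_3 + 2·σ_4 = 6(Δ_3 - Δ_2) = 90
Clamped end conditions give two more equations: 2h_0·σ_0 + h_0·σ_1 = 6(Δ_0 - s'(-2)) = 2 and h_3·σ_3 + 2h_3·σ_4 = 6(s'(5) - Δ_3) = 30.
Solving: σ_0 = -389/237, σ_1 = 312/79, σ_2 = -2265/79, σ_3 = 1638/79, σ_4 = -453/158.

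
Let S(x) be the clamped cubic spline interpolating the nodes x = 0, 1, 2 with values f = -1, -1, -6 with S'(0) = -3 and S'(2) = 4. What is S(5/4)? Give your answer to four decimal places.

-2.5313

Write M_i for S''(x_i). With h_i = 1, 1 and divided differences Δ_i = 0, -5, the continuity of S' gives the tridiagonal system
  1·M_0 + 4·M_1 + 1·M_2 = 6(Δ_1 - Δ_0) = -30
Clamped end conditions give two more equations: 2h_0·M_0 + h_0·M_1 = 6(Δ_0 - S'(0)) = 18 and h_1·M_1 + 2h_1·M_2 = 6(S'(2) - Δ_1) = 54.
Solving the tridiagonal system: M_0 = 20, M_1 = -22, M_2 = 38.
On [1, 2], S(x) = -1 - 4·(x - 1) - 11·(x - 1)² + 10·(x - 1)³.
With (x - 1) = 1/4: S(5/4) = -81/32.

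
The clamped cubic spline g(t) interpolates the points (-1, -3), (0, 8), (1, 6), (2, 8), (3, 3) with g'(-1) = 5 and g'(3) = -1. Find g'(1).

Let σ_i = g''(x_i). Step sizes h_i = 1, 1, 1, 1; slopes of the chords Δ_i = (y_(i+1) - y_i)/h_i = 11, -2, 2, -5.
  1·σ_0 + 4·σ_1 + 1·σ_2 = 6(Δ_1 - Δ_0) = -78
  1·σ_1 + 4·σ_2 + 1·σ_3 = 6(Δ_2 - Δ_1) = 24
  1·σ_2 + 4·σ_3 + 1·σ_4 = 6(Δ_3 - Δ_2) = -42
Clamped end conditions give two more equations: 2h_0·σ_0 + h_0·σ_1 = 6(Δ_0 - g'(-1)) = 36 and h_3·σ_3 + 2h_3·σ_4 = 6(g'(3) - Δ_3) = 24.
Solving: σ_0 = 69/2, σ_1 = -33, σ_2 = 39/2, σ_3 = -21, σ_4 = 45/2.
On [1, 2], g'(t) = b_2 + 2c_2·(t - 1) + 3d_2·(t - 1)² with b_2 = Δ_2 - h_2(2σ_2 + σ_3)/6 = -1, c_2 = σ_2/2 = 39/4, d_2 = (σ_3 - σ_2)/(6h_2) = -27/4. So g'(1) = -1.

-1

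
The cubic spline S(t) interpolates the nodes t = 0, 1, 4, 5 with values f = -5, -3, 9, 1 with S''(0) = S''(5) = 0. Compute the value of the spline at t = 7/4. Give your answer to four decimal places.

Let M_i = S''(x_i). Step sizes h_i = 1, 3, 1; slopes of the chords Δ_i = (y_(i+1) - y_i)/h_i = 2, 4, -8.
  1·M_0 + 8·M_1 + 3·M_2 = 6(Δ_1 - Δ_0) = 12
  3·M_1 + 8·M_2 + 1·M_3 = 6(Δ_2 - Δ_1) = -72
Natural end conditions: M_0 = M_3 = 0.
Forward elimination and back-substitution give M_0 = 0, M_1 = 312/55, M_2 = -612/55, M_3 = 0.
On [1, 4], S(t) = -3 + 214/55·(t - 1) + 156/55·(t - 1)² - 14/15·(t - 1)³.
With (t - 1) = 3/4: S(7/4) = 1971/1760.

1.1199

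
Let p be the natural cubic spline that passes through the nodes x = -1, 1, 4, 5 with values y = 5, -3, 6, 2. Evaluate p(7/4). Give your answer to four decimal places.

-1.2491

Let m_i = p''(x_i). Step sizes h_i = 2, 3, 1; slopes of the chords Δ_i = (y_(i+1) - y_i)/h_i = -4, 3, -4.
  2·m_0 + 10·m_1 + 3·m_2 = 6(Δ_1 - Δ_0) = 42
  3·m_1 + 8·m_2 + 1·m_3 = 6(Δ_2 - Δ_1) = -42
Natural end conditions: m_0 = m_3 = 0.
Hence m_0 = 0, m_1 = 462/71, m_2 = -546/71, m_3 = 0.
On [1, 4], p(x) = -3 + 24/71·(x - 1) + 231/71·(x - 1)² - 56/71·(x - 1)³.
With (x - 1) = 3/4: p(7/4) = -1419/1136.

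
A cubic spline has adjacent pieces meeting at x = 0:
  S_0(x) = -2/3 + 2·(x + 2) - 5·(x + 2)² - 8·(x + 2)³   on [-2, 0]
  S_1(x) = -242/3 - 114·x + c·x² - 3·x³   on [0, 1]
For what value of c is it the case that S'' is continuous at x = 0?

-53

S_0''(x) = -10 - 48·(x + 2), so S_0''(0) = -106. On the right, S_1''(0) = 2c, so c = -53.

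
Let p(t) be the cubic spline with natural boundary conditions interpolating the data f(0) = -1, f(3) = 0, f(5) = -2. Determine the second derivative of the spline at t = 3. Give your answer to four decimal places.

-0.8000

Let m_i = p''(x_i). Step sizes h_i = 3, 2; slopes of the chords Δ_i = (y_(i+1) - y_i)/h_i = 1/3, -1.
  3·m_0 + 10·m_1 + 2·m_2 = 6(Δ_1 - Δ_0) = -8
Natural end conditions: m_0 = m_2 = 0.
Solving the tridiagonal system: m_0 = 0, m_1 = -4/5, m_2 = 0.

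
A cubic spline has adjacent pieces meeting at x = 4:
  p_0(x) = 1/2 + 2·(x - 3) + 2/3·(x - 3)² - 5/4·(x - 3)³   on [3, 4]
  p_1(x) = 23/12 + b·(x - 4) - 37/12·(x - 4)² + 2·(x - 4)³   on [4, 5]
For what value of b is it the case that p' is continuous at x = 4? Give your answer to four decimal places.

-0.4167

p_0'(x) = 2 + 4/3·(x - 3) - 15/4·(x - 3)², so p_0'(4) = -5/12. On the right, p_1'(4) = b, so b = -5/12.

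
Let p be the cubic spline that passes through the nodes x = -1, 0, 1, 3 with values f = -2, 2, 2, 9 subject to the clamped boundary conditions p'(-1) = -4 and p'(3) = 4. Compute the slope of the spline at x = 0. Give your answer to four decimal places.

Write M_i for p''(x_i). With h_i = 1, 1, 2 and divided differences Δ_i = 4, 0, 7/2, the continuity of p' gives the tridiagonal system
  1·M_0 + 4·M_1 + 1·M_2 = 6(Δ_1 - Δ_0) = -24
  1·M_1 + 6·M_2 + 2·M_3 = 6(Δ_2 - Δ_1) = 21
Clamped end conditions give two more equations: 2h_0·M_0 + h_0·M_1 = 6(Δ_0 - p'(-1)) = 48 and h_2·M_2 + 2h_2·M_3 = 6(p'(3) - Δ_2) = 3.
Solving: M_0 = 701/22, M_1 = -173/11, M_2 = 155/22, M_3 = -61/22.
On [0, 1], p'(x) = b_1 + 2c_1·x + 3d_1·x² with b_1 = Δ_1 - h_1(2M_1 + M_2)/6 = 179/44, c_1 = M_1/2 = -173/22, d_1 = (M_2 - M_1)/(6h_1) = 167/44. So p'(0) = 179/44.

4.0682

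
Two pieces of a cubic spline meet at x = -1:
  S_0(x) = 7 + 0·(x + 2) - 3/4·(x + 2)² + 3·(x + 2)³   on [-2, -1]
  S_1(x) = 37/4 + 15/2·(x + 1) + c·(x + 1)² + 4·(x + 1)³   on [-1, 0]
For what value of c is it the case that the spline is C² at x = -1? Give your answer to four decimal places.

S_0''(x) = -3/2 + 18·(x + 2), so S_0''(-1) = 33/2. On the right, S_1''(-1) = 2c, so c = 33/4.

8.2500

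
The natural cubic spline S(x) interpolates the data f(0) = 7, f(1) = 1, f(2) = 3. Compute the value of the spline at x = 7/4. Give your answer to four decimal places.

2.0313

Write M_i for S''(x_i). With h_i = 1, 1 and divided differences Δ_i = -6, 2, the continuity of S' gives the tridiagonal system
  1·M_0 + 4·M_1 + 1·M_2 = 6(Δ_1 - Δ_0) = 48
Natural end conditions: M_0 = M_2 = 0.
Solving: M_0 = 0, M_1 = 12, M_2 = 0.
On [1, 2], S(x) = 1 - 2·(x - 1) + 6·(x - 1)² - 2·(x - 1)³.
With (x - 1) = 3/4: S(7/4) = 65/32.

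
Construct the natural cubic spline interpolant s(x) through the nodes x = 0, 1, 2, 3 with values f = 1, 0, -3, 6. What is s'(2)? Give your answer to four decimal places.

2.3333

With m_i denoting the second derivative at x_i, h_i = 1, 1, 1, and Δ_i = (y_(i+1) − y_i)/h_i = -1, -3, 9:
  1·m_0 + 4·m_1 + 1·m_2 = 6(Δ_1 - Δ_0) = -12
  1·m_1 + 4·m_2 + 1·m_3 = 6(Δ_2 - Δ_1) = 72
Natural end conditions: m_0 = m_3 = 0.
Solving the tridiagonal system: m_0 = 0, m_1 = -8, m_2 = 20, m_3 = 0.
On [2, 3], s'(x) = b_2 + 2c_2·(x - 2) + 3d_2·(x - 2)² with b_2 = Δ_2 - h_2(2m_2 + m_3)/6 = 7/3, c_2 = m_2/2 = 10, d_2 = (m_3 - m_2)/(6h_2) = -10/3. So s'(2) = 7/3.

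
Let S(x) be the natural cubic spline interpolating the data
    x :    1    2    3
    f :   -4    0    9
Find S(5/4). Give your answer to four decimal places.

-3.2930

Put m_i = S'' at the i-th knot. Here h = (1, 1) and Δ = (4, 9), so the interior equations h_(i-1)·m_(i-1) + 2(h_(i-1)+h_i)·m_i + h_i·m_(i+1) = 6(Δ_i − Δ_(i-1)) read
  1·m_0 + 4·m_1 + 1·m_2 = 6(Δ_1 - Δ_0) = 30
Natural end conditions: m_0 = m_2 = 0.
Hence m_0 = 0, m_1 = 15/2, m_2 = 0.
On [1, 2], S(x) = -4 + 11/4·(x - 1) + 0·(x - 1)² + 5/4·(x - 1)³.
With (x - 1) = 1/4: S(5/4) = -843/256.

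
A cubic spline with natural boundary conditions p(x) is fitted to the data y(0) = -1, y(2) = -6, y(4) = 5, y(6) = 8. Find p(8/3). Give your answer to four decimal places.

-3.1630

Let m_i = p''(x_i). Step sizes h_i = 2, 2, 2; slopes of the chords Δ_i = (y_(i+1) - y_i)/h_i = -5/2, 11/2, 3/2.
  2·m_0 + 8·m_1 + 2·m_2 = 6(Δ_1 - Δ_0) = 48
  2·m_1 + 8·m_2 + 2·m_3 = 6(Δ_2 - Δ_1) = -24
Natural end conditions: m_0 = m_3 = 0.
Hence m_0 = 0, m_1 = 36/5, m_2 = -24/5, m_3 = 0.
On [2, 4], p(x) = -6 + 23/10·(x - 2) + 18/5·(x - 2)² - 1·(x - 2)³.
With (x - 2) = 2/3: p(8/3) = -427/135.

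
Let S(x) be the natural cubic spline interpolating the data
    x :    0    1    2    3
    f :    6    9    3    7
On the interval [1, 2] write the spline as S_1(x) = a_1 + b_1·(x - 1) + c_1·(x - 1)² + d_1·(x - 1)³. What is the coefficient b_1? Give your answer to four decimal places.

-3.1333

Put M_i = S'' at the i-th knot. Here h = (1, 1, 1) and Δ = (3, -6, 4), so the interior equations h_(i-1)·M_(i-1) + 2(h_(i-1)+h_i)·M_i + h_i·M_(i+1) = 6(Δ_i − Δ_(i-1)) read
  1·M_0 + 4·M_1 + 1·M_2 = 6(Δ_1 - Δ_0) = -54
  1·M_1 + 4·M_2 + 1·M_3 = 6(Δ_2 - Δ_1) = 60
Natural end conditions: M_0 = M_3 = 0.
Forward elimination and back-substitution give M_0 = 0, M_1 = -92/5, M_2 = 98/5, M_3 = 0.
On [1, 2], with S_1(x) = a_1 + b_1·(x - 1) + c_1·(x - 1)² + d_1·(x - 1)³: c_1 = M_1/2 = -46/5, d_1 = (M_2 - M_1)/(6h_1) = 19/3, b_1 = Δ_1 - h_1(2M_1 + M_2)/6 = -47/15.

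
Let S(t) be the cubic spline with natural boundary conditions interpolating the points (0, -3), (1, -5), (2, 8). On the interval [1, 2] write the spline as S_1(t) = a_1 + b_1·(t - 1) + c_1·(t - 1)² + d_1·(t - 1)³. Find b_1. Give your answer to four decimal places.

5.5000

Write M_i for S''(x_i). With h_i = 1, 1 and divided differences Δ_i = -2, 13, the continuity of S' gives the tridiagonal system
  1·M_0 + 4·M_1 + 1·M_2 = 6(Δ_1 - Δ_0) = 90
Natural end conditions: M_0 = M_2 = 0.
Hence M_0 = 0, M_1 = 45/2, M_2 = 0.
On [1, 2], with S_1(t) = a_1 + b_1·(t - 1) + c_1·(t - 1)² + d_1·(t - 1)³: c_1 = M_1/2 = 45/4, d_1 = (M_2 - M_1)/(6h_1) = -15/4, b_1 = Δ_1 - h_1(2M_1 + M_2)/6 = 11/2.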